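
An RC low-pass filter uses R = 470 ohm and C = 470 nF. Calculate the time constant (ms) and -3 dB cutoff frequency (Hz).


Time constant: tau = R * C.
tau = 470 * 4.70e-07 = 0.0002209 s
tau = 0.2209 ms
Cutoff frequency: fc = 1 / (2*pi*R*C).
fc = 1 / (2*pi*0.0002209) = 720.48 Hz

tau = 0.2209 ms, fc = 720.48 Hz


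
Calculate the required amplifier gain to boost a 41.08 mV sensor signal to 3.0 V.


Gain = Vout / Vin (converting to same units).
G = 3.0 V / 41.08 mV
G = 3000.0 mV / 41.08 mV
G = 73.03

73.03


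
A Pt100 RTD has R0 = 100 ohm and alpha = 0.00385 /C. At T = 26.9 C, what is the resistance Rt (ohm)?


The RTD equation: Rt = R0 * (1 + alpha * T).
Rt = 100 * (1 + 0.00385 * 26.9)
Rt = 100 * (1 + 0.103565)
Rt = 100 * 1.103565
Rt = 110.356 ohm

110.356 ohm


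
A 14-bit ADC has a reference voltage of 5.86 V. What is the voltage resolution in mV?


The resolution (LSB) of an ADC is Vref / 2^n.
LSB = 5.86 / 2^14
LSB = 5.86 / 16384
LSB = 0.00035767 V = 0.35766602 mV

0.35766602 mV


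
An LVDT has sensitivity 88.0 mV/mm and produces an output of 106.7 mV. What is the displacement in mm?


Displacement = Vout / sensitivity.
d = 106.7 / 88.0
d = 1.213 mm

1.213 mm


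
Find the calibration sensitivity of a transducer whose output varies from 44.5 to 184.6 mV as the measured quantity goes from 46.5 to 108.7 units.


Sensitivity = (y2 - y1) / (x2 - x1).
S = (184.6 - 44.5) / (108.7 - 46.5)
S = 140.1 / 62.2
S = 2.2524 mV/unit

2.2524 mV/unit


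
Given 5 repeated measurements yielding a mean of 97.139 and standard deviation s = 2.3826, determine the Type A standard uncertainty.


The standard uncertainty for Type A evaluation is u = s / sqrt(n).
u = 2.3826 / sqrt(5)
u = 2.3826 / 2.2361
u = 1.0655

1.0655


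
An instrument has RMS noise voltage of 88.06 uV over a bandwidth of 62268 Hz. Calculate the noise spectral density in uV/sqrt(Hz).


Noise spectral density = Vrms / sqrt(BW).
NSD = 88.06 / sqrt(62268)
NSD = 88.06 / 249.5356
NSD = 0.3529 uV/sqrt(Hz)

0.3529 uV/sqrt(Hz)


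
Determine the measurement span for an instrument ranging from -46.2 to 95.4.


Span = upper range - lower range.
Span = 95.4 - (-46.2)
Span = 141.6

141.6


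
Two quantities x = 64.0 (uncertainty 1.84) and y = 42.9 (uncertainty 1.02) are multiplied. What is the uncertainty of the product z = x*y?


For a product z = x*y, the relative uncertainty is:
uz/z = sqrt((ux/x)^2 + (uy/y)^2)
Relative uncertainties: ux/x = 1.84/64.0 = 0.02875
uy/y = 1.02/42.9 = 0.023776
z = 64.0 * 42.9 = 2745.6
uz = 2745.6 * sqrt(0.02875^2 + 0.023776^2) = 102.432

102.432


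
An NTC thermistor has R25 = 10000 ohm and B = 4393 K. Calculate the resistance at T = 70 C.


NTC thermistor equation: Rt = R25 * exp(B * (1/T - 1/T25)).
T in Kelvin: 343.15 K, T25 = 298.15 K
1/T - 1/T25 = 1/343.15 - 1/298.15 = -0.00043984
B * (1/T - 1/T25) = 4393 * -0.00043984 = -1.9322
Rt = 10000 * exp(-1.9322) = 1448.3 ohm

1448.3 ohm


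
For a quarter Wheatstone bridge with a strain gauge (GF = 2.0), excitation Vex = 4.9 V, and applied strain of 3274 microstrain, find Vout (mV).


Quarter bridge output: Vout = (GF * epsilon * Vex) / 4.
Vout = (2.0 * 3274e-6 * 4.9) / 4
Vout = 0.0320852 / 4 V
Vout = 0.0080213 V = 8.0213 mV

8.0213 mV


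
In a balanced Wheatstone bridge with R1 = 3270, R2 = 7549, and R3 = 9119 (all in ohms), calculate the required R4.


At balance: R1*R4 = R2*R3, so R4 = R2*R3/R1.
R4 = 7549 * 9119 / 3270
R4 = 68839331 / 3270
R4 = 21051.78 ohm

21051.78 ohm


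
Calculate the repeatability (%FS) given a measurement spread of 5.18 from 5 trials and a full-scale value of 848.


Repeatability = (spread / full scale) * 100%.
R = (5.18 / 848) * 100
R = 0.611 %FS

0.611 %FS


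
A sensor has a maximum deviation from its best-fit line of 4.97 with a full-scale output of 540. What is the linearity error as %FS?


Linearity error = (max deviation / full scale) * 100%.
Linearity = (4.97 / 540) * 100
Linearity = 0.92 %FS

0.92 %FS


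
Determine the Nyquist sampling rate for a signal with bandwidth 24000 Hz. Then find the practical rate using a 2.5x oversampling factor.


By Nyquist theorem, fs_min = 2 * fmax.
fs_min = 2 * 24000 = 48000 Hz
Practical rate = 2.5 * fs_min = 2.5 * 48000 = 120000 Hz

fs_min = 48000 Hz, fs_practical = 120000 Hz


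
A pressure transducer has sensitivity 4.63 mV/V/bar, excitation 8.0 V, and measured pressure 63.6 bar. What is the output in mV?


Output = sensitivity * Vex * P.
Vout = 4.63 * 8.0 * 63.6
Vout = 37.04 * 63.6
Vout = 2355.74 mV

2355.74 mV


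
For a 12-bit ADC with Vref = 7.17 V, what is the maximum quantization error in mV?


The maximum quantization error is +/- LSB/2.
LSB = Vref / 2^n = 7.17 / 4096 = 0.00175049 V
Max error = LSB / 2 = 0.00175049 / 2 = 0.00087524 V
Max error = 0.8752 mV

0.8752 mV


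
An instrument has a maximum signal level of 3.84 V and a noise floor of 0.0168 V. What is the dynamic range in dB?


Dynamic range = 20 * log10(Vmax / Vnoise).
DR = 20 * log10(3.84 / 0.0168)
DR = 20 * log10(228.57)
DR = 47.18 dB

47.18 dB


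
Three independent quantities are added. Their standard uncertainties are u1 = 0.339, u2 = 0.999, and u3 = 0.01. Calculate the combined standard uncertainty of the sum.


For a sum of independent quantities, uc = sqrt(u1^2 + u2^2 + u3^2).
uc = sqrt(0.339^2 + 0.999^2 + 0.01^2)
uc = sqrt(0.114921 + 0.998001 + 0.0001)
uc = 1.055

1.055


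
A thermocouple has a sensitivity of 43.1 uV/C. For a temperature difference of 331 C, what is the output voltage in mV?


The thermocouple output V = sensitivity * dT.
V = 43.1 uV/C * 331 C
V = 14266.1 uV
V = 14.266 mV

14.266 mV


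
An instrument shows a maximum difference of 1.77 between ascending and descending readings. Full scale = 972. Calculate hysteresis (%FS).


Hysteresis = (max difference / full scale) * 100%.
H = (1.77 / 972) * 100
H = 0.182 %FS

0.182 %FS


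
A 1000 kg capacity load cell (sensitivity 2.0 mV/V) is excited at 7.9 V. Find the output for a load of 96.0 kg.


Vout = rated_output * Vex * (load / capacity).
Vout = 2.0 * 7.9 * (96.0 / 1000)
Vout = 2.0 * 7.9 * 0.096
Vout = 1.517 mV

1.517 mV


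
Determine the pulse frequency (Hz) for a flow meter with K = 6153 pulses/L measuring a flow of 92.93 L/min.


Frequency = K * Q / 60 (converting L/min to L/s).
f = 6153 * 92.93 / 60
f = 571798.29 / 60
f = 9529.97 Hz

9529.97 Hz


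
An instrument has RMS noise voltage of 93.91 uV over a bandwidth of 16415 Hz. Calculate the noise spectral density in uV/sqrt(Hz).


Noise spectral density = Vrms / sqrt(BW).
NSD = 93.91 / sqrt(16415)
NSD = 93.91 / 128.121
NSD = 0.733 uV/sqrt(Hz)

0.733 uV/sqrt(Hz)


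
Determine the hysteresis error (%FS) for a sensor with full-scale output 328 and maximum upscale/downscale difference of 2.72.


Hysteresis = (max difference / full scale) * 100%.
H = (2.72 / 328) * 100
H = 0.829 %FS

0.829 %FS


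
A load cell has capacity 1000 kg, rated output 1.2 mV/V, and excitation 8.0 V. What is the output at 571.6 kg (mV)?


Vout = rated_output * Vex * (load / capacity).
Vout = 1.2 * 8.0 * (571.6 / 1000)
Vout = 1.2 * 8.0 * 0.5716
Vout = 5.487 mV

5.487 mV


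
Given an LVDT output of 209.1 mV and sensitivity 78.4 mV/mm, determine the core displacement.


Displacement = Vout / sensitivity.
d = 209.1 / 78.4
d = 2.667 mm

2.667 mm


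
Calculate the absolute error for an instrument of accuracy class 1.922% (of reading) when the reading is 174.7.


Absolute error = (accuracy% / 100) * reading.
Error = (1.922 / 100) * 174.7
Error = 0.01922 * 174.7
Error = 3.3577

3.3577


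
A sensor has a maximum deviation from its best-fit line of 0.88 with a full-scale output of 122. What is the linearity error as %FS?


Linearity error = (max deviation / full scale) * 100%.
Linearity = (0.88 / 122) * 100
Linearity = 0.721 %FS

0.721 %FS


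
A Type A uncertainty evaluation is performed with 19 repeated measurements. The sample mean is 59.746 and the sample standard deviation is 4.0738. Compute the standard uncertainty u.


The standard uncertainty for Type A evaluation is u = s / sqrt(n).
u = 4.0738 / sqrt(19)
u = 4.0738 / 4.3589
u = 0.9346

0.9346


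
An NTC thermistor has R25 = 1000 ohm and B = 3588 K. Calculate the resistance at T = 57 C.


NTC thermistor equation: Rt = R25 * exp(B * (1/T - 1/T25)).
T in Kelvin: 330.15 K, T25 = 298.15 K
1/T - 1/T25 = 1/330.15 - 1/298.15 = -0.00032509
B * (1/T - 1/T25) = 3588 * -0.00032509 = -1.1664
Rt = 1000 * exp(-1.1664) = 311.5 ohm

311.5 ohm


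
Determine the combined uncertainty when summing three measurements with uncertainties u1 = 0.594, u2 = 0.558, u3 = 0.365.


For a sum of independent quantities, uc = sqrt(u1^2 + u2^2 + u3^2).
uc = sqrt(0.594^2 + 0.558^2 + 0.365^2)
uc = sqrt(0.352836 + 0.311364 + 0.133225)
uc = 0.893

0.893


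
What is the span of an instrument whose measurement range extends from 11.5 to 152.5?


Span = upper range - lower range.
Span = 152.5 - (11.5)
Span = 141.0

141.0


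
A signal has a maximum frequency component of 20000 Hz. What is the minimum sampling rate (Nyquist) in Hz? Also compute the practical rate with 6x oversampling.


By Nyquist theorem, fs_min = 2 * fmax.
fs_min = 2 * 20000 = 40000 Hz
Practical rate = 6 * fs_min = 6 * 40000 = 240000 Hz

fs_min = 40000 Hz, fs_practical = 240000 Hz


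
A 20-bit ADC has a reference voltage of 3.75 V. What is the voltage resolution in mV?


The resolution (LSB) of an ADC is Vref / 2^n.
LSB = 3.75 / 2^20
LSB = 3.75 / 1048576
LSB = 3.58e-06 V = 0.00357628 mV

0.00357628 mV


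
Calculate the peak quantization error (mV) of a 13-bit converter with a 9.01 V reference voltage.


The maximum quantization error is +/- LSB/2.
LSB = Vref / 2^n = 9.01 / 8192 = 0.00109985 V
Max error = LSB / 2 = 0.00109985 / 2 = 0.00054993 V
Max error = 0.5499 mV

0.5499 mV


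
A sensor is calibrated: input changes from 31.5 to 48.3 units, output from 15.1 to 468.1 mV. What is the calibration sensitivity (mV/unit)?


Sensitivity = (y2 - y1) / (x2 - x1).
S = (468.1 - 15.1) / (48.3 - 31.5)
S = 453.0 / 16.8
S = 26.9643 mV/unit

26.9643 mV/unit


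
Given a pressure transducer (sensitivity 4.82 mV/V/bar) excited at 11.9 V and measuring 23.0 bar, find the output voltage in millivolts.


Output = sensitivity * Vex * P.
Vout = 4.82 * 11.9 * 23.0
Vout = 57.358 * 23.0
Vout = 1319.23 mV

1319.23 mV


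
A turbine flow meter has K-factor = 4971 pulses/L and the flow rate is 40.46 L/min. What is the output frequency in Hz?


Frequency = K * Q / 60 (converting L/min to L/s).
f = 4971 * 40.46 / 60
f = 201126.66 / 60
f = 3352.11 Hz

3352.11 Hz


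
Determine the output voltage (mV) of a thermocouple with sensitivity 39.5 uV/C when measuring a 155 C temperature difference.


The thermocouple output V = sensitivity * dT.
V = 39.5 uV/C * 155 C
V = 6122.5 uV
V = 6.122 mV

6.122 mV


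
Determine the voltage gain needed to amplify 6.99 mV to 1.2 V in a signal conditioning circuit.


Gain = Vout / Vin (converting to same units).
G = 1.2 V / 6.99 mV
G = 1200.0 mV / 6.99 mV
G = 171.67

171.67


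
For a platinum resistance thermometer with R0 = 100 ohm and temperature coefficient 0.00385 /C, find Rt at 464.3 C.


The RTD equation: Rt = R0 * (1 + alpha * T).
Rt = 100 * (1 + 0.00385 * 464.3)
Rt = 100 * (1 + 1.787555)
Rt = 100 * 2.787555
Rt = 278.756 ohm

278.756 ohm


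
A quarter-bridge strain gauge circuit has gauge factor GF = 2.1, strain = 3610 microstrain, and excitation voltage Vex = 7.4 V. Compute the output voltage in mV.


Quarter bridge output: Vout = (GF * epsilon * Vex) / 4.
Vout = (2.1 * 3610e-6 * 7.4) / 4
Vout = 0.0560994 / 4 V
Vout = 0.01402485 V = 14.0249 mV

14.0249 mV


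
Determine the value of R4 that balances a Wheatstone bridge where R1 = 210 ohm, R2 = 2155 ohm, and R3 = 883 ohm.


At balance: R1*R4 = R2*R3, so R4 = R2*R3/R1.
R4 = 2155 * 883 / 210
R4 = 1902865 / 210
R4 = 9061.26 ohm

9061.26 ohm


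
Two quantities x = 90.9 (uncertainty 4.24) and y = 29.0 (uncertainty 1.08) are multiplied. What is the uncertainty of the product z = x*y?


For a product z = x*y, the relative uncertainty is:
uz/z = sqrt((ux/x)^2 + (uy/y)^2)
Relative uncertainties: ux/x = 4.24/90.9 = 0.046645
uy/y = 1.08/29.0 = 0.037241
z = 90.9 * 29.0 = 2636.1
uz = 2636.1 * sqrt(0.046645^2 + 0.037241^2) = 157.343

157.343


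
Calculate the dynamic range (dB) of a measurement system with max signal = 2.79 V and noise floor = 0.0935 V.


Dynamic range = 20 * log10(Vmax / Vnoise).
DR = 20 * log10(2.79 / 0.0935)
DR = 20 * log10(29.84)
DR = 29.5 dB

29.5 dB


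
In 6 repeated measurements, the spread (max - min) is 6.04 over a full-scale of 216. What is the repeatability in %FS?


Repeatability = (spread / full scale) * 100%.
R = (6.04 / 216) * 100
R = 2.796 %FS

2.796 %FS


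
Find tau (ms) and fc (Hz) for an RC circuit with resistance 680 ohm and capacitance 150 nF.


Time constant: tau = R * C.
tau = 680 * 1.50e-07 = 0.000102 s
tau = 0.102 ms
Cutoff frequency: fc = 1 / (2*pi*R*C).
fc = 1 / (2*pi*0.000102) = 1560.34 Hz

tau = 0.102 ms, fc = 1560.34 Hz


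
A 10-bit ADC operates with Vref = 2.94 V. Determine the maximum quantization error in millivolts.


The maximum quantization error is +/- LSB/2.
LSB = Vref / 2^n = 2.94 / 1024 = 0.00287109 V
Max error = LSB / 2 = 0.00287109 / 2 = 0.00143555 V
Max error = 1.4355 mV

1.4355 mV


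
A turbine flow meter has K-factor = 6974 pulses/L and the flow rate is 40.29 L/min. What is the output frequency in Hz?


Frequency = K * Q / 60 (converting L/min to L/s).
f = 6974 * 40.29 / 60
f = 280982.46 / 60
f = 4683.04 Hz

4683.04 Hz


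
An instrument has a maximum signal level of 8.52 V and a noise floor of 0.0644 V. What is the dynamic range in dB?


Dynamic range = 20 * log10(Vmax / Vnoise).
DR = 20 * log10(8.52 / 0.0644)
DR = 20 * log10(132.3)
DR = 42.43 dB

42.43 dB


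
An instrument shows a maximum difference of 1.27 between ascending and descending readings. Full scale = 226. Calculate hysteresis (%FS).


Hysteresis = (max difference / full scale) * 100%.
H = (1.27 / 226) * 100
H = 0.562 %FS

0.562 %FS


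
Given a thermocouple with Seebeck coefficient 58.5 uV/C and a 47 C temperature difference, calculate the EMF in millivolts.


The thermocouple output V = sensitivity * dT.
V = 58.5 uV/C * 47 C
V = 2749.5 uV
V = 2.749 mV

2.749 mV


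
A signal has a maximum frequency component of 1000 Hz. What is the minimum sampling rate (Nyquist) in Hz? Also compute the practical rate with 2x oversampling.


By Nyquist theorem, fs_min = 2 * fmax.
fs_min = 2 * 1000 = 2000 Hz
Practical rate = 2 * fs_min = 2 * 2000 = 4000 Hz

fs_min = 2000 Hz, fs_practical = 4000 Hz


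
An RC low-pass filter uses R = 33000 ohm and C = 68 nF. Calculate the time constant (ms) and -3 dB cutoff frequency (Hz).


Time constant: tau = R * C.
tau = 33000 * 6.80e-08 = 0.002244 s
tau = 2.244 ms
Cutoff frequency: fc = 1 / (2*pi*R*C).
fc = 1 / (2*pi*0.002244) = 70.92 Hz

tau = 2.244 ms, fc = 70.92 Hz


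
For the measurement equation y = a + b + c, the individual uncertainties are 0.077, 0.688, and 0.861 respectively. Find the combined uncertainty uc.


For a sum of independent quantities, uc = sqrt(u1^2 + u2^2 + u3^2).
uc = sqrt(0.077^2 + 0.688^2 + 0.861^2)
uc = sqrt(0.005929 + 0.473344 + 0.741321)
uc = 1.1048

1.1048


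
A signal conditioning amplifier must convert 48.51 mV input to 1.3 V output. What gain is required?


Gain = Vout / Vin (converting to same units).
G = 1.3 V / 48.51 mV
G = 1300.0 mV / 48.51 mV
G = 26.8

26.8


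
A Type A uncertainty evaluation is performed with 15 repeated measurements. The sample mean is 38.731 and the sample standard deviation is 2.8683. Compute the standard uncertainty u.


The standard uncertainty for Type A evaluation is u = s / sqrt(n).
u = 2.8683 / sqrt(15)
u = 2.8683 / 3.873
u = 0.7406

0.7406


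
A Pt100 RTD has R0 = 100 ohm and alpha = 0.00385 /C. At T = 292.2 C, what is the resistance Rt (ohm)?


The RTD equation: Rt = R0 * (1 + alpha * T).
Rt = 100 * (1 + 0.00385 * 292.2)
Rt = 100 * (1 + 1.12497)
Rt = 100 * 2.12497
Rt = 212.497 ohm

212.497 ohm


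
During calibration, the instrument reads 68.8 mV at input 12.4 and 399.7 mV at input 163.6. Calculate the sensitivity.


Sensitivity = (y2 - y1) / (x2 - x1).
S = (399.7 - 68.8) / (163.6 - 12.4)
S = 330.9 / 151.2
S = 2.1885 mV/unit

2.1885 mV/unit


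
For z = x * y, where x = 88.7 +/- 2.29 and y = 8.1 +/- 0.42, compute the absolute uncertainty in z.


For a product z = x*y, the relative uncertainty is:
uz/z = sqrt((ux/x)^2 + (uy/y)^2)
Relative uncertainties: ux/x = 2.29/88.7 = 0.025817
uy/y = 0.42/8.1 = 0.051852
z = 88.7 * 8.1 = 718.5
uz = 718.5 * sqrt(0.025817^2 + 0.051852^2) = 41.616

41.616


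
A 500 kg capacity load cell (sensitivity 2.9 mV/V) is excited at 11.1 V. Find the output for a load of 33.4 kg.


Vout = rated_output * Vex * (load / capacity).
Vout = 2.9 * 11.1 * (33.4 / 500)
Vout = 2.9 * 11.1 * 0.0668
Vout = 2.15 mV

2.15 mV


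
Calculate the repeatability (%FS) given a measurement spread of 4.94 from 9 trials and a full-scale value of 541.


Repeatability = (spread / full scale) * 100%.
R = (4.94 / 541) * 100
R = 0.913 %FS

0.913 %FS


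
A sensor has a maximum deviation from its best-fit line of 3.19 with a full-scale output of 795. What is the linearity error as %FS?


Linearity error = (max deviation / full scale) * 100%.
Linearity = (3.19 / 795) * 100
Linearity = 0.401 %FS

0.401 %FS


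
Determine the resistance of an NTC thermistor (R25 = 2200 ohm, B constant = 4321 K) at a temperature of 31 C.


NTC thermistor equation: Rt = R25 * exp(B * (1/T - 1/T25)).
T in Kelvin: 304.15 K, T25 = 298.15 K
1/T - 1/T25 = 1/304.15 - 1/298.15 = -6.617e-05
B * (1/T - 1/T25) = 4321 * -6.617e-05 = -0.2859
Rt = 2200 * exp(-0.2859) = 1652.9 ohm

1652.9 ohm


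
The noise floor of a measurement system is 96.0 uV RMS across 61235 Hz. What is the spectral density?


Noise spectral density = Vrms / sqrt(BW).
NSD = 96.0 / sqrt(61235)
NSD = 96.0 / 247.4571
NSD = 0.3879 uV/sqrt(Hz)

0.3879 uV/sqrt(Hz)


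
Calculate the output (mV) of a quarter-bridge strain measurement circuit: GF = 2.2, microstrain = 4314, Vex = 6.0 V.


Quarter bridge output: Vout = (GF * epsilon * Vex) / 4.
Vout = (2.2 * 4314e-6 * 6.0) / 4
Vout = 0.0569448 / 4 V
Vout = 0.0142362 V = 14.2362 mV

14.2362 mV


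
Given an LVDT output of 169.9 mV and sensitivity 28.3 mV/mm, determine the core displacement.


Displacement = Vout / sensitivity.
d = 169.9 / 28.3
d = 6.004 mm

6.004 mm


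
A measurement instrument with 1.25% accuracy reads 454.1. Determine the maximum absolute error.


Absolute error = (accuracy% / 100) * reading.
Error = (1.25 / 100) * 454.1
Error = 0.0125 * 454.1
Error = 5.6763

5.6763


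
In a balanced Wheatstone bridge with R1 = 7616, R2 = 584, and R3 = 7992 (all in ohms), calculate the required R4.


At balance: R1*R4 = R2*R3, so R4 = R2*R3/R1.
R4 = 584 * 7992 / 7616
R4 = 4667328 / 7616
R4 = 612.83 ohm

612.83 ohm


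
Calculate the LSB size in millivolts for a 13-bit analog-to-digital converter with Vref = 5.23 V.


The resolution (LSB) of an ADC is Vref / 2^n.
LSB = 5.23 / 2^13
LSB = 5.23 / 8192
LSB = 0.00063843 V = 0.63842773 mV

0.63842773 mV


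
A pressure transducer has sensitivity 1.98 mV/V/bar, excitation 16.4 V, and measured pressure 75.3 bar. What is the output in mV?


Output = sensitivity * Vex * P.
Vout = 1.98 * 16.4 * 75.3
Vout = 32.472 * 75.3
Vout = 2445.14 mV

2445.14 mV


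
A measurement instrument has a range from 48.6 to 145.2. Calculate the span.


Span = upper range - lower range.
Span = 145.2 - (48.6)
Span = 96.6

96.6


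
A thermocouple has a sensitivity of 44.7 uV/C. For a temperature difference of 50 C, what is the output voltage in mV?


The thermocouple output V = sensitivity * dT.
V = 44.7 uV/C * 50 C
V = 2235.0 uV
V = 2.235 mV

2.235 mV


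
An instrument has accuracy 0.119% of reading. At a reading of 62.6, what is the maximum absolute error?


Absolute error = (accuracy% / 100) * reading.
Error = (0.119 / 100) * 62.6
Error = 0.00119 * 62.6
Error = 0.0745

0.0745


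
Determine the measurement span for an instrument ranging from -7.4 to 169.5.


Span = upper range - lower range.
Span = 169.5 - (-7.4)
Span = 176.9

176.9


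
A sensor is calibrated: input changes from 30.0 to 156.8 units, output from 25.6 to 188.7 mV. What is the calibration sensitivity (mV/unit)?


Sensitivity = (y2 - y1) / (x2 - x1).
S = (188.7 - 25.6) / (156.8 - 30.0)
S = 163.1 / 126.8
S = 1.2863 mV/unit

1.2863 mV/unit


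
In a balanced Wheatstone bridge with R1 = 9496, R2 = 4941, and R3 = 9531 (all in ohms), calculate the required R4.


At balance: R1*R4 = R2*R3, so R4 = R2*R3/R1.
R4 = 4941 * 9531 / 9496
R4 = 47092671 / 9496
R4 = 4959.21 ohm

4959.21 ohm


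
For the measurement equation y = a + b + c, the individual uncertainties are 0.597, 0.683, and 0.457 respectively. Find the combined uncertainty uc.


For a sum of independent quantities, uc = sqrt(u1^2 + u2^2 + u3^2).
uc = sqrt(0.597^2 + 0.683^2 + 0.457^2)
uc = sqrt(0.356409 + 0.466489 + 0.208849)
uc = 1.0157

1.0157


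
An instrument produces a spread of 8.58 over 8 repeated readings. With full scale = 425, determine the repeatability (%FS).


Repeatability = (spread / full scale) * 100%.
R = (8.58 / 425) * 100
R = 2.019 %FS

2.019 %FS


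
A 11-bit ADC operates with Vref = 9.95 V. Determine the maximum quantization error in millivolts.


The maximum quantization error is +/- LSB/2.
LSB = Vref / 2^n = 9.95 / 2048 = 0.0048584 V
Max error = LSB / 2 = 0.0048584 / 2 = 0.0024292 V
Max error = 2.4292 mV

2.4292 mV


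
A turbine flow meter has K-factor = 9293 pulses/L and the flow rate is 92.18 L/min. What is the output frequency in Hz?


Frequency = K * Q / 60 (converting L/min to L/s).
f = 9293 * 92.18 / 60
f = 856628.74 / 60
f = 14277.15 Hz

14277.15 Hz


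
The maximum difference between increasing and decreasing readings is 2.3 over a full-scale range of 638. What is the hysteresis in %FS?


Hysteresis = (max difference / full scale) * 100%.
H = (2.3 / 638) * 100
H = 0.361 %FS

0.361 %FS


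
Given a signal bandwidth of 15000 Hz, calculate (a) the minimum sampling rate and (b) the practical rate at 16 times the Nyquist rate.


By Nyquist theorem, fs_min = 2 * fmax.
fs_min = 2 * 15000 = 30000 Hz
Practical rate = 16 * fs_min = 16 * 30000 = 480000 Hz

fs_min = 30000 Hz, fs_practical = 480000 Hz


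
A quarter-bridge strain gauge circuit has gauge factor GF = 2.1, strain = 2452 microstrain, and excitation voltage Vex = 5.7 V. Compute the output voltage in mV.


Quarter bridge output: Vout = (GF * epsilon * Vex) / 4.
Vout = (2.1 * 2452e-6 * 5.7) / 4
Vout = 0.02935044 / 4 V
Vout = 0.00733761 V = 7.3376 mV

7.3376 mV


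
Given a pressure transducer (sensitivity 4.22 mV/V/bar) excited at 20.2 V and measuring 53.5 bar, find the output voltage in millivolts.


Output = sensitivity * Vex * P.
Vout = 4.22 * 20.2 * 53.5
Vout = 85.244 * 53.5
Vout = 4560.55 mV

4560.55 mV


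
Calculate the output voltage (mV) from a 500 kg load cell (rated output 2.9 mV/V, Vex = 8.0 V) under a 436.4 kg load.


Vout = rated_output * Vex * (load / capacity).
Vout = 2.9 * 8.0 * (436.4 / 500)
Vout = 2.9 * 8.0 * 0.8728
Vout = 20.249 mV

20.249 mV


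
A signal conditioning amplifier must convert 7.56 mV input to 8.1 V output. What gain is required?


Gain = Vout / Vin (converting to same units).
G = 8.1 V / 7.56 mV
G = 8100.0 mV / 7.56 mV
G = 1071.43

1071.43


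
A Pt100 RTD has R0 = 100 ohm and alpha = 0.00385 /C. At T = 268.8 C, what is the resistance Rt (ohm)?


The RTD equation: Rt = R0 * (1 + alpha * T).
Rt = 100 * (1 + 0.00385 * 268.8)
Rt = 100 * (1 + 1.03488)
Rt = 100 * 2.03488
Rt = 203.488 ohm

203.488 ohm


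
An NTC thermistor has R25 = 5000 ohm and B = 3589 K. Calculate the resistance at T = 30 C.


NTC thermistor equation: Rt = R25 * exp(B * (1/T - 1/T25)).
T in Kelvin: 303.15 K, T25 = 298.15 K
1/T - 1/T25 = 1/303.15 - 1/298.15 = -5.532e-05
B * (1/T - 1/T25) = 3589 * -5.532e-05 = -0.1985
Rt = 5000 * exp(-0.1985) = 4099.6 ohm

4099.6 ohm


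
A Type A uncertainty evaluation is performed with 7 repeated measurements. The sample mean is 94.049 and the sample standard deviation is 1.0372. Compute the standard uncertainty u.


The standard uncertainty for Type A evaluation is u = s / sqrt(n).
u = 1.0372 / sqrt(7)
u = 1.0372 / 2.6458
u = 0.392

0.392


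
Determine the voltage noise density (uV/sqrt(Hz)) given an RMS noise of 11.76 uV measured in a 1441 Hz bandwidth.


Noise spectral density = Vrms / sqrt(BW).
NSD = 11.76 / sqrt(1441)
NSD = 11.76 / 37.9605
NSD = 0.3098 uV/sqrt(Hz)

0.3098 uV/sqrt(Hz)


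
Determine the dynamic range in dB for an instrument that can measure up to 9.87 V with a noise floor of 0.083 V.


Dynamic range = 20 * log10(Vmax / Vnoise).
DR = 20 * log10(9.87 / 0.083)
DR = 20 * log10(118.92)
DR = 41.5 dB

41.5 dB


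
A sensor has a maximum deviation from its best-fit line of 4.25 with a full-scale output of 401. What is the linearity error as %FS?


Linearity error = (max deviation / full scale) * 100%.
Linearity = (4.25 / 401) * 100
Linearity = 1.06 %FS

1.06 %FS


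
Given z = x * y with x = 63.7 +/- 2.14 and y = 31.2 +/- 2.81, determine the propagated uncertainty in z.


For a product z = x*y, the relative uncertainty is:
uz/z = sqrt((ux/x)^2 + (uy/y)^2)
Relative uncertainties: ux/x = 2.14/63.7 = 0.033595
uy/y = 2.81/31.2 = 0.090064
z = 63.7 * 31.2 = 1987.4
uz = 1987.4 * sqrt(0.033595^2 + 0.090064^2) = 191.044

191.044


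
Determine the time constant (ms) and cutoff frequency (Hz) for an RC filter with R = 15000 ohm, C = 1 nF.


Time constant: tau = R * C.
tau = 15000 * 1.00e-09 = 1.5e-05 s
tau = 0.015 ms
Cutoff frequency: fc = 1 / (2*pi*R*C).
fc = 1 / (2*pi*1.5e-05) = 10610.33 Hz

tau = 0.015 ms, fc = 10610.33 Hz


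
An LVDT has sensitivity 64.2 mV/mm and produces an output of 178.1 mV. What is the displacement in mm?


Displacement = Vout / sensitivity.
d = 178.1 / 64.2
d = 2.774 mm

2.774 mm


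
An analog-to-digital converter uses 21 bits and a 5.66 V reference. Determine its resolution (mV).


The resolution (LSB) of an ADC is Vref / 2^n.
LSB = 5.66 / 2^21
LSB = 5.66 / 2097152
LSB = 2.7e-06 V = 0.0026989 mV

0.0026989 mV


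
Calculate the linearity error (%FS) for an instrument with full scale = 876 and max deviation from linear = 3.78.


Linearity error = (max deviation / full scale) * 100%.
Linearity = (3.78 / 876) * 100
Linearity = 0.432 %FS

0.432 %FS


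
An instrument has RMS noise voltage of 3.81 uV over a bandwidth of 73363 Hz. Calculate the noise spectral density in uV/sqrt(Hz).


Noise spectral density = Vrms / sqrt(BW).
NSD = 3.81 / sqrt(73363)
NSD = 3.81 / 270.8561
NSD = 0.0141 uV/sqrt(Hz)

0.0141 uV/sqrt(Hz)


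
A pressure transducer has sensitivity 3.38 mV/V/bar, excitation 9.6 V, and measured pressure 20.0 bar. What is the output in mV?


Output = sensitivity * Vex * P.
Vout = 3.38 * 9.6 * 20.0
Vout = 32.448 * 20.0
Vout = 648.96 mV

648.96 mV


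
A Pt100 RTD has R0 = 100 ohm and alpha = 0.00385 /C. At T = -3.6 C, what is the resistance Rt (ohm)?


The RTD equation: Rt = R0 * (1 + alpha * T).
Rt = 100 * (1 + 0.00385 * -3.6)
Rt = 100 * (1 + -0.01386)
Rt = 100 * 0.98614
Rt = 98.614 ohm

98.614 ohm


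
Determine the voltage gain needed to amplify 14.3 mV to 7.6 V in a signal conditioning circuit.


Gain = Vout / Vin (converting to same units).
G = 7.6 V / 14.3 mV
G = 7600.0 mV / 14.3 mV
G = 531.47

531.47


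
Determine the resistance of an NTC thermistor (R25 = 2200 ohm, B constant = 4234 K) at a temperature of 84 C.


NTC thermistor equation: Rt = R25 * exp(B * (1/T - 1/T25)).
T in Kelvin: 357.15 K, T25 = 298.15 K
1/T - 1/T25 = 1/357.15 - 1/298.15 = -0.00055407
B * (1/T - 1/T25) = 4234 * -0.00055407 = -2.3459
Rt = 2200 * exp(-2.3459) = 210.7 ohm

210.7 ohm


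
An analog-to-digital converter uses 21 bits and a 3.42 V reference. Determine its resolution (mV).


The resolution (LSB) of an ADC is Vref / 2^n.
LSB = 3.42 / 2^21
LSB = 3.42 / 2097152
LSB = 1.63e-06 V = 0.00163078 mV

0.00163078 mV


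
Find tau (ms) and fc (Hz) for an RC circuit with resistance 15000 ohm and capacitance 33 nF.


Time constant: tau = R * C.
tau = 15000 * 3.30e-08 = 0.000495 s
tau = 0.495 ms
Cutoff frequency: fc = 1 / (2*pi*R*C).
fc = 1 / (2*pi*0.000495) = 321.53 Hz

tau = 0.495 ms, fc = 321.53 Hz


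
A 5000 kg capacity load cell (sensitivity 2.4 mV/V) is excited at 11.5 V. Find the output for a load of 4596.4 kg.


Vout = rated_output * Vex * (load / capacity).
Vout = 2.4 * 11.5 * (4596.4 / 5000)
Vout = 2.4 * 11.5 * 0.91928
Vout = 25.372 mV

25.372 mV


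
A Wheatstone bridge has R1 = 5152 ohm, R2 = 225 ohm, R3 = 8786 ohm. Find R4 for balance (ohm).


At balance: R1*R4 = R2*R3, so R4 = R2*R3/R1.
R4 = 225 * 8786 / 5152
R4 = 1976850 / 5152
R4 = 383.71 ohm

383.71 ohm


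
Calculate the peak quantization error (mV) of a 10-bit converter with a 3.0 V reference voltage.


The maximum quantization error is +/- LSB/2.
LSB = Vref / 2^n = 3.0 / 1024 = 0.00292969 V
Max error = LSB / 2 = 0.00292969 / 2 = 0.00146484 V
Max error = 1.4648 mV

1.4648 mV


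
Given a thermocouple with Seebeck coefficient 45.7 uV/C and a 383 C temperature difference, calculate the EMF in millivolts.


The thermocouple output V = sensitivity * dT.
V = 45.7 uV/C * 383 C
V = 17503.1 uV
V = 17.503 mV

17.503 mV


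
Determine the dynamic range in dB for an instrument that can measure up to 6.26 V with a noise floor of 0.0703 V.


Dynamic range = 20 * log10(Vmax / Vnoise).
DR = 20 * log10(6.26 / 0.0703)
DR = 20 * log10(89.05)
DR = 38.99 dB

38.99 dB


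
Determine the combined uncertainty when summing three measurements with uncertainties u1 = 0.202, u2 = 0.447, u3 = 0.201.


For a sum of independent quantities, uc = sqrt(u1^2 + u2^2 + u3^2).
uc = sqrt(0.202^2 + 0.447^2 + 0.201^2)
uc = sqrt(0.040804 + 0.199809 + 0.040401)
uc = 0.5301

0.5301


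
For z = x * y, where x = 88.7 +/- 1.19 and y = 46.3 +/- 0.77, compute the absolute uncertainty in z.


For a product z = x*y, the relative uncertainty is:
uz/z = sqrt((ux/x)^2 + (uy/y)^2)
Relative uncertainties: ux/x = 1.19/88.7 = 0.013416
uy/y = 0.77/46.3 = 0.016631
z = 88.7 * 46.3 = 4106.8
uz = 4106.8 * sqrt(0.013416^2 + 0.016631^2) = 87.752

87.752


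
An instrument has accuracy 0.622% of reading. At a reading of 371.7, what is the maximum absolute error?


Absolute error = (accuracy% / 100) * reading.
Error = (0.622 / 100) * 371.7
Error = 0.00622 * 371.7
Error = 2.312

2.312


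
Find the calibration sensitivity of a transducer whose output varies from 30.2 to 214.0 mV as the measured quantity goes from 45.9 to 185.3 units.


Sensitivity = (y2 - y1) / (x2 - x1).
S = (214.0 - 30.2) / (185.3 - 45.9)
S = 183.8 / 139.4
S = 1.3185 mV/unit

1.3185 mV/unit


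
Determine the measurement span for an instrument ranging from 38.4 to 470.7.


Span = upper range - lower range.
Span = 470.7 - (38.4)
Span = 432.3

432.3


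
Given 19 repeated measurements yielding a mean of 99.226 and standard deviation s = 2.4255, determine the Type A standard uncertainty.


The standard uncertainty for Type A evaluation is u = s / sqrt(n).
u = 2.4255 / sqrt(19)
u = 2.4255 / 4.3589
u = 0.5564

0.5564


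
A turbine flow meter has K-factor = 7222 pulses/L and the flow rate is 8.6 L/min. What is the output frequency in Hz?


Frequency = K * Q / 60 (converting L/min to L/s).
f = 7222 * 8.6 / 60
f = 62109.2 / 60
f = 1035.15 Hz

1035.15 Hz


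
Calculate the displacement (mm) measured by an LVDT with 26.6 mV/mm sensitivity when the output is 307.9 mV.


Displacement = Vout / sensitivity.
d = 307.9 / 26.6
d = 11.575 mm

11.575 mm


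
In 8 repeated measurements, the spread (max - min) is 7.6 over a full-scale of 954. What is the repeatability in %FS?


Repeatability = (spread / full scale) * 100%.
R = (7.6 / 954) * 100
R = 0.797 %FS

0.797 %FS


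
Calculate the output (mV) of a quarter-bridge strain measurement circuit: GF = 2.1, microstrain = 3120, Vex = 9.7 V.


Quarter bridge output: Vout = (GF * epsilon * Vex) / 4.
Vout = (2.1 * 3120e-6 * 9.7) / 4
Vout = 0.0635544 / 4 V
Vout = 0.0158886 V = 15.8886 mV

15.8886 mV


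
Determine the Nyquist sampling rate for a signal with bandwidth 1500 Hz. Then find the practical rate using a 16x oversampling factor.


By Nyquist theorem, fs_min = 2 * fmax.
fs_min = 2 * 1500 = 3000 Hz
Practical rate = 16 * fs_min = 16 * 3000 = 48000 Hz

fs_min = 3000 Hz, fs_practical = 48000 Hz


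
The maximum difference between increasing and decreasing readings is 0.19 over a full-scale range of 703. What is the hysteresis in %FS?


Hysteresis = (max difference / full scale) * 100%.
H = (0.19 / 703) * 100
H = 0.027 %FS

0.027 %FS


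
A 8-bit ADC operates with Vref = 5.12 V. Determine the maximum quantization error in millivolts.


The maximum quantization error is +/- LSB/2.
LSB = Vref / 2^n = 5.12 / 256 = 0.02 V
Max error = LSB / 2 = 0.02 / 2 = 0.01 V
Max error = 10.0 mV

10.0 mV


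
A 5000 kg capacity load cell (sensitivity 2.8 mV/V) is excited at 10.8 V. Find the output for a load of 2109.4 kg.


Vout = rated_output * Vex * (load / capacity).
Vout = 2.8 * 10.8 * (2109.4 / 5000)
Vout = 2.8 * 10.8 * 0.42188
Vout = 12.758 mV

12.758 mV


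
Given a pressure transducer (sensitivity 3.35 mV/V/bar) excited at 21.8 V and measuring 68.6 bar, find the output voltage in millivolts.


Output = sensitivity * Vex * P.
Vout = 3.35 * 21.8 * 68.6
Vout = 73.03 * 68.6
Vout = 5009.86 mV

5009.86 mV


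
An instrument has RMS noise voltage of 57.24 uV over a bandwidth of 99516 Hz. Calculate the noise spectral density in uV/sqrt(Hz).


Noise spectral density = Vrms / sqrt(BW).
NSD = 57.24 / sqrt(99516)
NSD = 57.24 / 315.4616
NSD = 0.1814 uV/sqrt(Hz)

0.1814 uV/sqrt(Hz)


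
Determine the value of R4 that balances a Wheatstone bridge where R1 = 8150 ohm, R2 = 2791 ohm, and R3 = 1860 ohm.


At balance: R1*R4 = R2*R3, so R4 = R2*R3/R1.
R4 = 2791 * 1860 / 8150
R4 = 5191260 / 8150
R4 = 636.96 ohm

636.96 ohm


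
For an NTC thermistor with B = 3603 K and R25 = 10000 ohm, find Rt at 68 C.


NTC thermistor equation: Rt = R25 * exp(B * (1/T - 1/T25)).
T in Kelvin: 341.15 K, T25 = 298.15 K
1/T - 1/T25 = 1/341.15 - 1/298.15 = -0.00042275
B * (1/T - 1/T25) = 3603 * -0.00042275 = -1.5232
Rt = 10000 * exp(-1.5232) = 2180.2 ohm

2180.2 ohm


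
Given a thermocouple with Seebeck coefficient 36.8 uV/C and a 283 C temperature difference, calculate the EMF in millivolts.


The thermocouple output V = sensitivity * dT.
V = 36.8 uV/C * 283 C
V = 10414.4 uV
V = 10.414 mV

10.414 mV


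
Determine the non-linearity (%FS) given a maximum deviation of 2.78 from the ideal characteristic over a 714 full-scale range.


Linearity error = (max deviation / full scale) * 100%.
Linearity = (2.78 / 714) * 100
Linearity = 0.389 %FS

0.389 %FS


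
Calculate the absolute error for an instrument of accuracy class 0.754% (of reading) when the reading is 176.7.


Absolute error = (accuracy% / 100) * reading.
Error = (0.754 / 100) * 176.7
Error = 0.00754 * 176.7
Error = 1.3323

1.3323


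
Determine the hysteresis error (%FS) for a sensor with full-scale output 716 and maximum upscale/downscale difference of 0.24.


Hysteresis = (max difference / full scale) * 100%.
H = (0.24 / 716) * 100
H = 0.034 %FS

0.034 %FS


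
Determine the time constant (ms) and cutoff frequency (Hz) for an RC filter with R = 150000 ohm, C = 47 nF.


Time constant: tau = R * C.
tau = 150000 * 4.70e-08 = 0.00705 s
tau = 7.05 ms
Cutoff frequency: fc = 1 / (2*pi*R*C).
fc = 1 / (2*pi*0.00705) = 22.58 Hz

tau = 7.05 ms, fc = 22.58 Hz


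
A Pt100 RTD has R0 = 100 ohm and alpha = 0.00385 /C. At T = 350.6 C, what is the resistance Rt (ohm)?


The RTD equation: Rt = R0 * (1 + alpha * T).
Rt = 100 * (1 + 0.00385 * 350.6)
Rt = 100 * (1 + 1.34981)
Rt = 100 * 2.34981
Rt = 234.981 ohm

234.981 ohm


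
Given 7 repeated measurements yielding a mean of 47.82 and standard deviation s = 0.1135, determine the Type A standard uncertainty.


The standard uncertainty for Type A evaluation is u = s / sqrt(n).
u = 0.1135 / sqrt(7)
u = 0.1135 / 2.6458
u = 0.0429

0.0429


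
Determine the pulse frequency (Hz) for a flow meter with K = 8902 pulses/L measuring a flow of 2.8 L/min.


Frequency = K * Q / 60 (converting L/min to L/s).
f = 8902 * 2.8 / 60
f = 24925.6 / 60
f = 415.43 Hz

415.43 Hz


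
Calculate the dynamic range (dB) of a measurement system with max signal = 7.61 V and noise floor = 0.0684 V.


Dynamic range = 20 * log10(Vmax / Vnoise).
DR = 20 * log10(7.61 / 0.0684)
DR = 20 * log10(111.26)
DR = 40.93 dB

40.93 dB


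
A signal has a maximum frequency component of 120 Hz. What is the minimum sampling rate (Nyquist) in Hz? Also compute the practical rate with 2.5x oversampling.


By Nyquist theorem, fs_min = 2 * fmax.
fs_min = 2 * 120 = 240 Hz
Practical rate = 2.5 * fs_min = 2.5 * 240 = 600 Hz

fs_min = 240 Hz, fs_practical = 600 Hz


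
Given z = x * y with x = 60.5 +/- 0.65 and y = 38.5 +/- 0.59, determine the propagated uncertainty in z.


For a product z = x*y, the relative uncertainty is:
uz/z = sqrt((ux/x)^2 + (uy/y)^2)
Relative uncertainties: ux/x = 0.65/60.5 = 0.010744
uy/y = 0.59/38.5 = 0.015325
z = 60.5 * 38.5 = 2329.2
uz = 2329.2 * sqrt(0.010744^2 + 0.015325^2) = 43.593

43.593


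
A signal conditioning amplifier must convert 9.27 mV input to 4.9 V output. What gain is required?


Gain = Vout / Vin (converting to same units).
G = 4.9 V / 9.27 mV
G = 4900.0 mV / 9.27 mV
G = 528.59

528.59


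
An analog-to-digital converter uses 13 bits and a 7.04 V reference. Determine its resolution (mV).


The resolution (LSB) of an ADC is Vref / 2^n.
LSB = 7.04 / 2^13
LSB = 7.04 / 8192
LSB = 0.00085938 V = 0.859375 mV

0.859375 mV


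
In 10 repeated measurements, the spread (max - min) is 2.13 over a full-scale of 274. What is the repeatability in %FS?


Repeatability = (spread / full scale) * 100%.
R = (2.13 / 274) * 100
R = 0.777 %FS

0.777 %FS


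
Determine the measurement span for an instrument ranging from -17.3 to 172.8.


Span = upper range - lower range.
Span = 172.8 - (-17.3)
Span = 190.1

190.1


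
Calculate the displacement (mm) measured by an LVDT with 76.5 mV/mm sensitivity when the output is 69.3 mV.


Displacement = Vout / sensitivity.
d = 69.3 / 76.5
d = 0.906 mm

0.906 mm


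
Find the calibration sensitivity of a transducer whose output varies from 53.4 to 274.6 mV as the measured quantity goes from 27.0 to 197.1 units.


Sensitivity = (y2 - y1) / (x2 - x1).
S = (274.6 - 53.4) / (197.1 - 27.0)
S = 221.2 / 170.1
S = 1.3004 mV/unit

1.3004 mV/unit


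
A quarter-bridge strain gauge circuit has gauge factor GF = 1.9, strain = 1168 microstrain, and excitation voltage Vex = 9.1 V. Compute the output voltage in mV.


Quarter bridge output: Vout = (GF * epsilon * Vex) / 4.
Vout = (1.9 * 1168e-6 * 9.1) / 4
Vout = 0.02019472 / 4 V
Vout = 0.00504868 V = 5.0487 mV

5.0487 mV


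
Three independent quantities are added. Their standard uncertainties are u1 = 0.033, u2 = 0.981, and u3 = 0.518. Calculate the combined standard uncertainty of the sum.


For a sum of independent quantities, uc = sqrt(u1^2 + u2^2 + u3^2).
uc = sqrt(0.033^2 + 0.981^2 + 0.518^2)
uc = sqrt(0.001089 + 0.962361 + 0.268324)
uc = 1.1099

1.1099


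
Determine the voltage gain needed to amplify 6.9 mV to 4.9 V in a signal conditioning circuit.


Gain = Vout / Vin (converting to same units).
G = 4.9 V / 6.9 mV
G = 4900.0 mV / 6.9 mV
G = 710.14

710.14
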